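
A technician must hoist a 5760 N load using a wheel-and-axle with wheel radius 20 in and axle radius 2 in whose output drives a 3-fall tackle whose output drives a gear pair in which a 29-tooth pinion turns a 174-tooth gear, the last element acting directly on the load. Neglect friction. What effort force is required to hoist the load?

32 N

Wheel-and-axle MA = R/r = 20/2 = 10.
Block-and-tackle MA = number of supporting rope parts = 3.
Gear pair MA = 174/29 = 6.
Combined ideal MA = 10 × 3 × 6 = 180.
Effort = load / MA = 5760 / 180 = 32 N.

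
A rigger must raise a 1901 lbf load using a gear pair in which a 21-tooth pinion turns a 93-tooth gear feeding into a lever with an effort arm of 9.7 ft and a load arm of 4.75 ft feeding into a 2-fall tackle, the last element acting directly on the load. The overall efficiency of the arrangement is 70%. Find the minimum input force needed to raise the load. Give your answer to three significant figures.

150 lbf

Gear pair MA = 93/21 = 4.4286.
Lever MA = effort arm / load arm = 9.7/4.75 = 2.0421.
Block-and-tackle MA = number of supporting rope parts = 2.
Combined ideal MA = 4.4286 × 2.0421 × 2 = 18.087.
Actual MA = 18.087 × 0.70 = 12.661.
Effort = load / actual MA = 1901 / 12.661 = 150.15 lbf.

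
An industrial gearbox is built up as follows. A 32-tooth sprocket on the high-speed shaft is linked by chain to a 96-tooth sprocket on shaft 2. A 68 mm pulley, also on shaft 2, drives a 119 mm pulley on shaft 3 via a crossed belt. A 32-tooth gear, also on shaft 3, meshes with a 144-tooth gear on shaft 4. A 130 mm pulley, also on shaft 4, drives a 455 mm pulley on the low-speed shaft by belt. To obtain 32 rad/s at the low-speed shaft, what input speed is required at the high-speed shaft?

Overall ratio R = 3 × 1.75 × 4.5 × 3.5 = 82.688.
Required input speed = output speed × R = 32 × 82.688 = 2646 rad/s.

2646 rad/s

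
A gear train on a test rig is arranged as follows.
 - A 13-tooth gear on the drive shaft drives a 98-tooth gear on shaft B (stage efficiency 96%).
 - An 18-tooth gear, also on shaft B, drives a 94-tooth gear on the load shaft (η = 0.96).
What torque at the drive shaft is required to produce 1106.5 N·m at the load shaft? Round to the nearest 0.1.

Overall ratio R = 7.5385 × 5.2222 = 39.368; overall efficiency η = 0.96 × 0.96 = 0.9216.
Input torque = output torque / (R × η) = 1106.5 / (39.368 × 0.9216) = 30.498 N·m.

30.5 N·m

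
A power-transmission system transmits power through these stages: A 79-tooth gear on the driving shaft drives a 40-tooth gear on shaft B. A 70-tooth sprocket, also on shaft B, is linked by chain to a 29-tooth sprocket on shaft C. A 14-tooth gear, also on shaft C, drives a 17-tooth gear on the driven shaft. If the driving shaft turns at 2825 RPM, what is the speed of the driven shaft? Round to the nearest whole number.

the driving shaft → shaft B (gear mesh, 40/79): 2825 ÷ 0.50633 = 5579.4 RPM
shaft B → shaft C (chain, 29/70): 5579.4 ÷ 0.41429 = 13467 RPM
shaft C → the driven shaft (gear mesh, 17/14): 13467 ÷ 1.2143 = 11091 RPM

11091 RPM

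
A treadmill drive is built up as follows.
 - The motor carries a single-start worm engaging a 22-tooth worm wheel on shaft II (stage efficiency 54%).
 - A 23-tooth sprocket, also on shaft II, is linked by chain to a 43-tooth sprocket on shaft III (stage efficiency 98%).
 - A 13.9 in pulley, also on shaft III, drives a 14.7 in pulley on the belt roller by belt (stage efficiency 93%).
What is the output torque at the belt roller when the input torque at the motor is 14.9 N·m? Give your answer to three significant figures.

Worm: ratio = 22/1 = 22; torque at shaft II = 14.9 × 22 × 0.54 = 177.01 N·m.
Chain: ratio = 43/23 = 1.8696; torque at shaft III = 177.01 × 1.8696 × 0.98 = 324.32 N·m.
Belt: ratio = 14.7/13.9 = 1.0576; torque at the belt roller = 324.32 × 1.0576 × 0.93 = 318.97 N·m.

319 N·m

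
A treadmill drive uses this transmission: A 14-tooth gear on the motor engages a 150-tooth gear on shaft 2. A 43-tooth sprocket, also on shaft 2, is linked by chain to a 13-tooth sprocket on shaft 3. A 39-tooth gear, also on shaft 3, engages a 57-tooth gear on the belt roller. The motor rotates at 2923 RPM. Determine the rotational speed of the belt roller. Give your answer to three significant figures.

the motor → shaft 2 (gear mesh, 150/14): 2923 ÷ 10.714 = 272.81 RPM
shaft 2 → shaft 3 (chain, 13/43): 272.81 ÷ 0.30233 = 902.38 RPM
shaft 3 → the belt roller (gear mesh, 57/39): 902.38 ÷ 1.4615 = 617.42 RPM

617 RPM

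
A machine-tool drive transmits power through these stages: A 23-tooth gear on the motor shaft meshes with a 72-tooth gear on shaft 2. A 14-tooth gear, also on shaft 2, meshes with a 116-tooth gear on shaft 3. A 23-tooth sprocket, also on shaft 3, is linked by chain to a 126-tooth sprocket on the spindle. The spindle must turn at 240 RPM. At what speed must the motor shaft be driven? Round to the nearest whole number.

Overall ratio R = 3.1304 × 8.2857 × 5.4783 = 142.09.
Required input speed = output speed × R = 240 × 142.09 = 34103 RPM.

34103 RPM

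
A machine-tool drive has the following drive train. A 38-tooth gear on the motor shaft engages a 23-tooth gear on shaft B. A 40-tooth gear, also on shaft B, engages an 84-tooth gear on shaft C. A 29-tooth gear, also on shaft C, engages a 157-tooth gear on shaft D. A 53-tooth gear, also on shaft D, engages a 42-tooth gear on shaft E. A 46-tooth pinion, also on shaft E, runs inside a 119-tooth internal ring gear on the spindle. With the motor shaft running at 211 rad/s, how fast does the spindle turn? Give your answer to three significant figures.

Gear mesh: ratio = 23/38 = 0.60526, so shaft B turns at 211 / 0.60526 = 348.61 rad/s.
Gear mesh: ratio = 84/40 = 2.1, so shaft C turns at 348.61 / 2.1 = 166 rad/s.
Gear mesh: ratio = 157/29 = 5.4138, so shaft D turns at 166 / 5.4138 = 30.663 rad/s.
Gear mesh: ratio = 42/53 = 0.79245, so shaft E turns at 30.663 / 0.79245 = 38.694 rad/s.
Internal gear: ratio = 119/46 = 2.587, so the spindle turns at 38.694 / 2.587 = 14.957 rad/s.

15.0 rad/s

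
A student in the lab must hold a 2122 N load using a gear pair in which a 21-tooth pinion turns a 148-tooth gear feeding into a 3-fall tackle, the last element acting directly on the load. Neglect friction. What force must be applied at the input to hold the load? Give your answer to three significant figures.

100 N

Gear pair MA = 148/21 = 7.0476.
Block-and-tackle MA = number of supporting rope parts = 3.
Combined ideal MA = 7.0476 × 3 = 21.143.
Effort = load / MA = 2122 / 21.143 = 100.36 N.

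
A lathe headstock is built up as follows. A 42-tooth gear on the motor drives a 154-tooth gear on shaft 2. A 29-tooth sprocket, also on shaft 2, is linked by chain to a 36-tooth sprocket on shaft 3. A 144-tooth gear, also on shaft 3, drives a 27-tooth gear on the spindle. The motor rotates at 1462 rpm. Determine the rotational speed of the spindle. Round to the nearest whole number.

1713 rpm

gear mesh 154/42 = 3.6667 → 1462/3.6667 = 398.73 rpm
chain 36/29 = 1.2414 → 398.73/1.2414 = 321.2 rpm
gear mesh 27/144 = 0.1875 → 321.2/0.1875 = 1713.1 rpm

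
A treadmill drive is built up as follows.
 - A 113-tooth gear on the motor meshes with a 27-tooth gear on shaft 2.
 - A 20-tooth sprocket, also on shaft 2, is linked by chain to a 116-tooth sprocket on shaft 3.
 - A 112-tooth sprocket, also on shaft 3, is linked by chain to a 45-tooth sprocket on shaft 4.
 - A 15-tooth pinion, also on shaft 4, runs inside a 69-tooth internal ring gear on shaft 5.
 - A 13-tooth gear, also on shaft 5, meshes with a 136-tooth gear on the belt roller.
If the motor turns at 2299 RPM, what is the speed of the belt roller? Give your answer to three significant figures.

85.8 RPM

the motor → shaft 2 (gear mesh, 27/113): 2299 ÷ 0.23894 = 9621.7 RPM
shaft 2 → shaft 3 (chain, 116/20): 9621.7 ÷ 5.8 = 1658.9 RPM
shaft 3 → shaft 4 (chain, 45/112): 1658.9 ÷ 0.40179 = 4128.9 RPM
shaft 4 → shaft 5 (internal gear, 69/15): 4128.9 ÷ 4.6 = 897.58 RPM
shaft 5 → the belt roller (gear mesh, 136/13): 897.58 ÷ 10.462 = 85.798 RPM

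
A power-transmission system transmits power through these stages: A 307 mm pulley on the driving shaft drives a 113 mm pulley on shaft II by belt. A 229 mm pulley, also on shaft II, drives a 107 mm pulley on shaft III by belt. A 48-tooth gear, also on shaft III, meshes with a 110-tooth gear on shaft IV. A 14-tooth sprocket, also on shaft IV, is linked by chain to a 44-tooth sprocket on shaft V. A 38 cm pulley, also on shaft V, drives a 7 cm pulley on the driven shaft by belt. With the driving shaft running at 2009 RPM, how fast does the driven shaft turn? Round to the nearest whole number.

belt 113/307 = 0.36808 → 2009/0.36808 = 5458.1 RPM
belt 107/229 = 0.46725 → 5458.1/0.46725 = 11681 RPM
gear mesh 110/48 = 2.2917 → 11681/2.2917 = 5097.3 RPM
chain 44/14 = 3.1429 → 5097.3/3.1429 = 1621.9 RPM
belt 7/38 = 0.18421 → 1621.9/0.18421 = 8804.4 RPM

8804 RPM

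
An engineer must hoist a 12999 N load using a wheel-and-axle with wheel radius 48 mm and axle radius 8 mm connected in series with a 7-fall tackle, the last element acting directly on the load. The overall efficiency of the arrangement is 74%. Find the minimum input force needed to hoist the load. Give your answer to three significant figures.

Wheel-and-axle MA = R/r = 48/8 = 6.
Block-and-tackle MA = number of supporting rope parts = 7.
Combined ideal MA = 6 × 7 = 42.
Actual MA = 42 × 0.74 = 31.08.
Effort = load / actual MA = 12999 / 31.08 = 418.24 N.

418 N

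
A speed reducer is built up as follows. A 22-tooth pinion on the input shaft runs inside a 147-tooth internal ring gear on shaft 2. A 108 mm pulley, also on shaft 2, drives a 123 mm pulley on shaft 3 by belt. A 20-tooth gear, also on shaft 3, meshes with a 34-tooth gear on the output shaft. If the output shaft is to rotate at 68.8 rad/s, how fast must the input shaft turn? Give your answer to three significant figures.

890 rad/s

Overall ratio R = 6.6818 × 1.1389 × 1.7 = 12.937.
Required input speed = output speed × R = 68.8 × 12.937 = 890.05 rad/s.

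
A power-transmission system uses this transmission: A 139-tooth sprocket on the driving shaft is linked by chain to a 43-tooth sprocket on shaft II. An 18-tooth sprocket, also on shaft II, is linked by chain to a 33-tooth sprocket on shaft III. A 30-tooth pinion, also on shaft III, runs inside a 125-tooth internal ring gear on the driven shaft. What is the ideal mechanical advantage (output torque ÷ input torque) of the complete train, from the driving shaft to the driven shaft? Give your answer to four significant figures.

Each stage contributes driven/driver: chain 43/139 = 0.30935, chain 33/18 = 1.8333, internal gear 125/30 = 4.1667.
Overall: 0.30935 × 1.8333 × 4.1667 = 2.3631.

2.363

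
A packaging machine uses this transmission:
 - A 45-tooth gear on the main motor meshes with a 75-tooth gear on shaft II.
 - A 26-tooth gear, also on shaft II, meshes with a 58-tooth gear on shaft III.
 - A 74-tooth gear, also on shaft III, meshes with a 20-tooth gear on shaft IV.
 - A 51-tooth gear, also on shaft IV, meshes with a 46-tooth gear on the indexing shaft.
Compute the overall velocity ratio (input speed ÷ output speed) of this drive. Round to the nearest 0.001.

Each stage contributes driven/driver: gear mesh 75/45 = 1.6667, gear mesh 58/26 = 2.2308, gear mesh 20/74 = 0.27027, gear mesh 46/51 = 0.90196.
Overall: 1.6667 × 2.2308 × 0.27027 × 0.90196 = 0.90634.

0.906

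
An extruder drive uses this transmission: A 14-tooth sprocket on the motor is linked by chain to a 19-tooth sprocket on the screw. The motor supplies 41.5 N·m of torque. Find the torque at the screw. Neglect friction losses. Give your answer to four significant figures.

Chain: ratio = 19/14 = 1.3571; torque at the screw = 41.5 × 1.3571 = 56.321 N·m.

56.32 N·m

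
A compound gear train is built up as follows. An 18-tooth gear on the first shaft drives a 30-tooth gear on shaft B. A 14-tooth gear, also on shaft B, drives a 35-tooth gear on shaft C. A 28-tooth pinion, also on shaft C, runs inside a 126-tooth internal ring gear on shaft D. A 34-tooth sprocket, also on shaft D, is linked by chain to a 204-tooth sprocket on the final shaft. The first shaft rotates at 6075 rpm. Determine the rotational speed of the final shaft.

54 rpm

Gear mesh: ratio = 30/18 = 1.6667, so shaft B turns at 6075 / 1.6667 = 3645 rpm.
Gear mesh: ratio = 35/14 = 2.5, so shaft C turns at 3645 / 2.5 = 1458 rpm.
Internal gear: ratio = 126/28 = 4.5, so shaft D turns at 1458 / 4.5 = 324 rpm.
Chain: ratio = 204/34 = 6, so the final shaft turns at 324 / 6 = 54 rpm.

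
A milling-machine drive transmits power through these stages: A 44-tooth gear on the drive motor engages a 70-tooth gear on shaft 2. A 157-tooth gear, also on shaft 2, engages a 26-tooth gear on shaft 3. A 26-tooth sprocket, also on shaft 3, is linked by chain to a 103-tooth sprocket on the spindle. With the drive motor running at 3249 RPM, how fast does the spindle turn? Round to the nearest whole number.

3113 RPM

the drive motor → shaft 2 (gear mesh, 70/44): 3249 ÷ 1.5909 = 2042.2 RPM
shaft 2 → shaft 3 (gear mesh, 26/157): 2042.2 ÷ 0.16561 = 12332 RPM
shaft 3 → the spindle (chain, 103/26): 12332 ÷ 3.9615 = 3112.9 RPM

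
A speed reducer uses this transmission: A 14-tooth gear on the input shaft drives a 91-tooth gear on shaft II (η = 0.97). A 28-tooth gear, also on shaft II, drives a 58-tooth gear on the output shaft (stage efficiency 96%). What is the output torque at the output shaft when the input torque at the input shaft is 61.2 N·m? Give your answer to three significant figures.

Gear mesh: ratio = 91/14 = 6.5; torque at shaft II = 61.2 × 6.5 × 0.97 = 385.87 N·m.
Gear mesh: ratio = 58/28 = 2.0714; torque at the output shaft = 385.87 × 2.0714 × 0.96 = 767.32 N·m.

767 N·m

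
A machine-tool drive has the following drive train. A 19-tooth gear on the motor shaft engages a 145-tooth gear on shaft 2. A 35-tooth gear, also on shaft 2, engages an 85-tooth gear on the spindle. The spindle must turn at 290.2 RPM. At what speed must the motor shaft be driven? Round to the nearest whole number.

5379 RPM

Overall ratio R = 7.6316 × 2.4286 = 18.534.
Required input speed = output speed × R = 290.2 × 18.534 = 5378.5 RPM.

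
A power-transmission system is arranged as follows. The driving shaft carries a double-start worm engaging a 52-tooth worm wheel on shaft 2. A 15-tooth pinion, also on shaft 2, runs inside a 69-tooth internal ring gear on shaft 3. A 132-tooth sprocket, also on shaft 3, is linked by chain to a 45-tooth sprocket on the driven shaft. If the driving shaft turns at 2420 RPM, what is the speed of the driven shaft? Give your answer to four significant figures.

the driving shaft → shaft 2 (worm, 52/2): 2420 ÷ 26 = 93.077 RPM
shaft 2 → shaft 3 (internal gear, 69/15): 93.077 ÷ 4.6 = 20.234 RPM
shaft 3 → the driven shaft (chain, 45/132): 20.234 ÷ 0.34091 = 59.353 RPM

59.35 RPM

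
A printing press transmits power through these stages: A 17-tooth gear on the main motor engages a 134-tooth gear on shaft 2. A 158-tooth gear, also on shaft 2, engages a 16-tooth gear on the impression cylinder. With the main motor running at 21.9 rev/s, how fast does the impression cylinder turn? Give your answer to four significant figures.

27.44 rev/s

Gear mesh: ratio = 134/17 = 7.8824, so shaft 2 turns at 21.9 / 7.8824 = 2.7784 rev/s.
Gear mesh: ratio = 16/158 = 0.10127, so the impression cylinder turns at 2.7784 / 0.10127 = 27.436 rev/s.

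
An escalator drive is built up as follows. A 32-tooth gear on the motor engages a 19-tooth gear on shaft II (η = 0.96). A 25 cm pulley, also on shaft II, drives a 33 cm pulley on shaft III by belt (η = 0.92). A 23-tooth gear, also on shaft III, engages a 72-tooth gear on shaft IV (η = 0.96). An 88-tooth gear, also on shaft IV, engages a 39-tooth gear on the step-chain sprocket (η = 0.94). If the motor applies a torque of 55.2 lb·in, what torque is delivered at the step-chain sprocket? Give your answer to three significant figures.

After the gear mesh (19/32): 55.2 × 0.59375 × 0.96 = 31.464 lb·in
After the belt (33/25): 31.464 × 1.32 × 0.92 = 38.21 lb·in
After the gear mesh (72/23): 38.21 × 3.1304 × 0.96 = 114.83 lb·in
After the gear mesh (39/88): 114.83 × 0.44318 × 0.94 = 47.837 lb·in

47.8 lb·in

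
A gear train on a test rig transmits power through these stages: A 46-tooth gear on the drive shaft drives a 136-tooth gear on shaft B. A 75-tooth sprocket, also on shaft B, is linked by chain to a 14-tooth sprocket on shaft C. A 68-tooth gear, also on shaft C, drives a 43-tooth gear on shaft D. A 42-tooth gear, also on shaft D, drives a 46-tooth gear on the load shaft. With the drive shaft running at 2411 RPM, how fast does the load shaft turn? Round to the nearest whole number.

6308 RPM

the drive shaft → shaft B (gear mesh, 136/46): 2411 ÷ 2.9565 = 815.49 RPM
shaft B → shaft C (chain, 14/75): 815.49 ÷ 0.18667 = 4368.7 RPM
shaft C → shaft D (gear mesh, 43/68): 4368.7 ÷ 0.63235 = 6908.6 RPM
shaft D → the load shaft (gear mesh, 46/42): 6908.6 ÷ 1.0952 = 6307.8 RPM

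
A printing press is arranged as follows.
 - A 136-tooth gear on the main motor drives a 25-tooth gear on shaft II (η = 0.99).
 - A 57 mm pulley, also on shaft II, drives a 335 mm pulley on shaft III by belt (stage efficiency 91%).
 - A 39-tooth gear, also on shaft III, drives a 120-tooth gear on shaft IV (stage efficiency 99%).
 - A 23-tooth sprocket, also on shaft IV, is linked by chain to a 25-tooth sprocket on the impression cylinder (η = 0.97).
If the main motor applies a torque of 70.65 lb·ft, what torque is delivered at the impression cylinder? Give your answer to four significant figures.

220.8 lb·ft

After the gear mesh (25/136): 70.65 × 0.18382 × 0.99 = 12.857 lb·ft
After the belt (335/57): 12.857 × 5.8772 × 0.91 = 68.764 lb·ft
After the gear mesh (120/39): 68.764 × 3.0769 × 0.99 = 209.47 lb·ft
After the chain (25/23): 209.47 × 1.087 × 0.97 = 220.85 lb·ft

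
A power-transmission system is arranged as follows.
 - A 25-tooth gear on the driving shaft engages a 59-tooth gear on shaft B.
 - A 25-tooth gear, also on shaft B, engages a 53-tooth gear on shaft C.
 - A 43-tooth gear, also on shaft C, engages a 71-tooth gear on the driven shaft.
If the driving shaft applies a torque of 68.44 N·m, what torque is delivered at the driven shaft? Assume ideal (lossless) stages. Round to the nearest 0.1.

Gear mesh: ratio = 59/25 = 2.36; torque at shaft B = 68.44 × 2.36 = 161.52 N·m.
Gear mesh: ratio = 53/25 = 2.12; torque at shaft C = 161.52 × 2.12 = 342.42 N·m.
Gear mesh: ratio = 71/43 = 1.6512; torque at the driven shaft = 342.42 × 1.6512 = 565.39 N·m.

565.4 N·m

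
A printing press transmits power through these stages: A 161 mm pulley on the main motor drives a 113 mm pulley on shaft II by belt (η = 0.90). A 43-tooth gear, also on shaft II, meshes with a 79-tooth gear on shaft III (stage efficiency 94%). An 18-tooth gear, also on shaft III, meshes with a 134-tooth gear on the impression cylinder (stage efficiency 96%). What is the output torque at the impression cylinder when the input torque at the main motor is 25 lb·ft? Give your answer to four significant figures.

Belt: ratio = 113/161 = 0.70186; torque at shaft II = 25 × 0.70186 × 0.90 = 15.792 lb·ft.
Gear mesh: ratio = 79/43 = 1.8372; torque at shaft III = 15.792 × 1.8372 × 0.94 = 27.272 lb·ft.
Gear mesh: ratio = 134/18 = 7.4444; torque at the impression cylinder = 27.272 × 7.4444 × 0.96 = 194.91 lb·ft.

194.9 lb·ft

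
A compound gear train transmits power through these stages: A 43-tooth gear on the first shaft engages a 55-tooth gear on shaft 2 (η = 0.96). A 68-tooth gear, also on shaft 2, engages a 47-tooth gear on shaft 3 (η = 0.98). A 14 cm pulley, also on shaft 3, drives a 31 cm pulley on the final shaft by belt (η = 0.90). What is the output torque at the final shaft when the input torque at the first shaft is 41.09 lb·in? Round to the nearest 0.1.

68.1 lb·in

After the gear mesh (55/43): 41.09 × 1.2791 × 0.96 = 50.455 lb·in
After the gear mesh (47/68): 50.455 × 0.69118 × 0.98 = 34.176 lb·in
After the belt (31/14): 34.176 × 2.2143 × 0.90 = 68.107 lb·in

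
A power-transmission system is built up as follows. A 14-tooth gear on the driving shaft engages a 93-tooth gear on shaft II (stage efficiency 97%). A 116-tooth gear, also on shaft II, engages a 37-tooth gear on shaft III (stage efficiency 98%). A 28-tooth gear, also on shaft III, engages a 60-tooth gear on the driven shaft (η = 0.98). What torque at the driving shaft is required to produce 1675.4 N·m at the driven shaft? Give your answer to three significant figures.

396 N·m

Overall ratio R = 6.6429 × 0.31897 × 2.1429 = 4.5404; overall efficiency η = 0.97 × 0.98 × 0.98 = 0.9316.
Input torque = output torque / (R × η) = 1675.4 / (4.5404 × 0.9316) = 396.1 N·m.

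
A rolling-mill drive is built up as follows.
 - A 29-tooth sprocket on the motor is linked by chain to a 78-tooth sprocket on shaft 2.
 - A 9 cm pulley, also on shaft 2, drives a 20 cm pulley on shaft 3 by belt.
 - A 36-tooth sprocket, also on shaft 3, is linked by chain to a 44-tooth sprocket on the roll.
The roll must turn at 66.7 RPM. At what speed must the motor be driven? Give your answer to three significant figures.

Overall ratio R = 2.6897 × 2.2222 × 1.2222 = 7.3052.
Required input speed = output speed × R = 66.7 × 7.3052 = 487.26 RPM.

487 RPM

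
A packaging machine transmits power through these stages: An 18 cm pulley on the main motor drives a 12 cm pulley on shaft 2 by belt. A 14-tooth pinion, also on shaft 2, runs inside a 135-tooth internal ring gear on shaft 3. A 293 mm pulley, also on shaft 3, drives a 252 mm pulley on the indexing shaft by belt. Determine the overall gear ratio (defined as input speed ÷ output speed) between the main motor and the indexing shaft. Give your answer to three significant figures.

5.53

Each stage contributes driven/driver: belt 12/18 = 0.66667, internal gear 135/14 = 9.6429, belt 252/293 = 0.86007.
Overall: 0.66667 × 9.6429 × 0.86007 = 5.529.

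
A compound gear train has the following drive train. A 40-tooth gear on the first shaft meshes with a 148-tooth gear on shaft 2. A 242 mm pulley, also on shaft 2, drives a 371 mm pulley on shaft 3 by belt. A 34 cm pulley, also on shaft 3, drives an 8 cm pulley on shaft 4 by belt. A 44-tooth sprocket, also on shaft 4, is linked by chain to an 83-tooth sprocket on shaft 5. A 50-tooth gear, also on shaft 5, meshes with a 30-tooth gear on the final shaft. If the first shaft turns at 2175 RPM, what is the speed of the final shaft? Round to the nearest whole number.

1440 RPM

Gear mesh: ratio = 148/40 = 3.7, so shaft 2 turns at 2175 / 3.7 = 587.84 RPM.
Belt: ratio = 371/242 = 1.5331, so shaft 3 turns at 587.84 / 1.5331 = 383.44 RPM.
Belt: ratio = 8/34 = 0.23529, so shaft 4 turns at 383.44 / 0.23529 = 1629.6 RPM.
Chain: ratio = 83/44 = 1.8864, so shaft 5 turns at 1629.6 / 1.8864 = 863.9 RPM.
Gear mesh: ratio = 30/50 = 0.6, so the final shaft turns at 863.9 / 0.6 = 1439.8 RPM.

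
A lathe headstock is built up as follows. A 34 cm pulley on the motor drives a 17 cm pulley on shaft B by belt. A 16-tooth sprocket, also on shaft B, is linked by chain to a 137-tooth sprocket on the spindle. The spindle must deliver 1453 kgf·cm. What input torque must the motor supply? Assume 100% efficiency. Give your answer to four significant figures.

339.4 kgf·cm

Overall ratio R = 0.5 × 8.5625 = 4.2812.
Input torque = output torque / R = 1453 / 4.2812 = 339.39 kgf·cm.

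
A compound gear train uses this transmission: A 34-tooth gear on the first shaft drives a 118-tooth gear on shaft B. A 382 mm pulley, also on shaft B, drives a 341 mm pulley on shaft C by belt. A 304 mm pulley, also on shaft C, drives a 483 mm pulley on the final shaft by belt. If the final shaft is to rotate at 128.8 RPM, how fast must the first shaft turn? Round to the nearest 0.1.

634.0 RPM

Overall ratio R = 3.4706 × 0.89267 × 1.5888 = 4.9223.
Required input speed = output speed × R = 128.8 × 4.9223 = 633.99 RPM.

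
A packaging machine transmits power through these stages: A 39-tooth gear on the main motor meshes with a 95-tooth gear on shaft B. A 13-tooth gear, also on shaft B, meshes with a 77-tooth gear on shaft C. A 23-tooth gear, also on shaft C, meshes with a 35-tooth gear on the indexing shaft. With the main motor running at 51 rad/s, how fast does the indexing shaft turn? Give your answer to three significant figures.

gear mesh 95/39 = 2.4359 → 51/2.4359 = 20.937 rad/s
gear mesh 77/13 = 5.9231 → 20.937/5.9231 = 3.5348 rad/s
gear mesh 35/23 = 1.5217 → 3.5348/1.5217 = 2.3229 rad/s

2.32 rad/s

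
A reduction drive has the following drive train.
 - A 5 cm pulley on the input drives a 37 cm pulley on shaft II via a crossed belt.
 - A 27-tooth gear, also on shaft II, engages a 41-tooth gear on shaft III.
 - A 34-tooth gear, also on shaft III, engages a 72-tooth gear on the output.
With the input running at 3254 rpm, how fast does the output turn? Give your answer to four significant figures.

136.7 rpm

the input → shaft II (belt, 37/5): 3254 ÷ 7.4 = 439.73 rpm
shaft II → shaft III (gear mesh, 41/27): 439.73 ÷ 1.5185 = 289.58 rpm
shaft III → the output (gear mesh, 72/34): 289.58 ÷ 2.1176 = 136.75 rpm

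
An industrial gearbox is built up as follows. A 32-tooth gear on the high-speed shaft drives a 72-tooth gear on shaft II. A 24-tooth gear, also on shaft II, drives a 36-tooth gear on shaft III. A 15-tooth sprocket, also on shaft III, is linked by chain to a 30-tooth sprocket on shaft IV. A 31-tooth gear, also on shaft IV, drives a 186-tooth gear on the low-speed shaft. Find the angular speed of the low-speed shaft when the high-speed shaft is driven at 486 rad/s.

the high-speed shaft → shaft II (gear mesh, 72/32): 486 ÷ 2.25 = 216 rad/s
shaft II → shaft III (gear mesh, 36/24): 216 ÷ 1.5 = 144 rad/s
shaft III → shaft IV (chain, 30/15): 144 ÷ 2 = 72 rad/s
shaft IV → the low-speed shaft (gear mesh, 186/31): 72 ÷ 6 = 12 rad/s

12 rad/s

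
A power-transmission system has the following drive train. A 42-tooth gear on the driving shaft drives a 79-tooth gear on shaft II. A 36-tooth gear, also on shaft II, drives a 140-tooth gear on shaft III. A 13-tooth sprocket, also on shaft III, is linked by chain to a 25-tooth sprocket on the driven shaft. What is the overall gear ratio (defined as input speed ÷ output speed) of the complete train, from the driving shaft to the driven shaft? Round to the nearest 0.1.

Each stage contributes driven/driver: gear mesh 79/42 = 1.881, gear mesh 140/36 = 3.8889, chain 25/13 = 1.9231.
Overall: 1.881 × 3.8889 × 1.9231 = 14.067.

14.1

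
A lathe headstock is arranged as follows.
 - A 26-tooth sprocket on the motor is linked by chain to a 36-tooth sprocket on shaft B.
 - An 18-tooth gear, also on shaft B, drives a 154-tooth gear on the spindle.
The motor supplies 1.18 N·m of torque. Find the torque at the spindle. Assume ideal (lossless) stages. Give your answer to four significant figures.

13.98 N·m

Chain: ratio = 36/26 = 1.3846; torque at shaft B = 1.18 × 1.3846 = 1.6338 N·m.
Gear mesh: ratio = 154/18 = 8.5556; torque at the spindle = 1.6338 × 8.5556 = 13.978 N·m.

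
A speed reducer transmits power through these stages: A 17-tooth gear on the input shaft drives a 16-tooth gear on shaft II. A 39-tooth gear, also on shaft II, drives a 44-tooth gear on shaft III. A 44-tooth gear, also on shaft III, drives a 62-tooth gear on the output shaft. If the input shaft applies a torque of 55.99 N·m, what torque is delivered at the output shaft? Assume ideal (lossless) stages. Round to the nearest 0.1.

83.8 N·m

Gear mesh: ratio = 16/17 = 0.94118; torque at shaft II = 55.99 × 0.94118 = 52.696 N·m.
Gear mesh: ratio = 44/39 = 1.1282; torque at shaft III = 52.696 × 1.1282 = 59.452 N·m.
Gear mesh: ratio = 62/44 = 1.4091; torque at the output shaft = 59.452 × 1.4091 = 83.774 N·m.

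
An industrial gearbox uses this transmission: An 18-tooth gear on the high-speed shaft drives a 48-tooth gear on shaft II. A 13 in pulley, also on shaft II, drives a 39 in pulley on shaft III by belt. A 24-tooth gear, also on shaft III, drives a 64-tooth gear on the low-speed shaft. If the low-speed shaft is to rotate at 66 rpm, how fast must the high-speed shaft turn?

Overall ratio R = 2.6667 × 3 × 2.6667 = 21.333.
Required input speed = output speed × R = 66 × 21.333 = 1408 rpm.

1408 rpm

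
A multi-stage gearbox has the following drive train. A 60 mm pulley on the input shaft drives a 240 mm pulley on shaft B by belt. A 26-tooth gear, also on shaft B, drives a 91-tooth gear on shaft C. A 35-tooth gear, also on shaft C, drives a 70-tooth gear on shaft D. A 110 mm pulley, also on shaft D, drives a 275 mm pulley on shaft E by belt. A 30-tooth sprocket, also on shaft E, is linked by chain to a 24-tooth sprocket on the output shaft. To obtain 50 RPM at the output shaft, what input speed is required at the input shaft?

Overall ratio R = 4 × 3.5 × 2 × 2.5 × 0.8 = 56.
Required input speed = output speed × R = 50 × 56 = 2800 RPM.

2800 RPM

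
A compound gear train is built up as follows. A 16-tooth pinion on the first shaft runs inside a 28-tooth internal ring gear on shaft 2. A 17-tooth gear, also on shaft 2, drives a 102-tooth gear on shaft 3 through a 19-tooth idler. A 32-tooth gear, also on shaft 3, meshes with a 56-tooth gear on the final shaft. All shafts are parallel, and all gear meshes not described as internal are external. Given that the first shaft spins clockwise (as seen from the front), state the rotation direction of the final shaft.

anticlockwise

the first shaft → shaft 2: internal mesh, same direction → CW.
shaft 2 → shaft 3: driver → idler → driven is 2 external meshes, 2 reversals → CW.
shaft 3 → the final shaft: external mesh, 1 reversal → CCW.
3 reversals in total — an odd number — so the final shaft turns opposite to the first shaft.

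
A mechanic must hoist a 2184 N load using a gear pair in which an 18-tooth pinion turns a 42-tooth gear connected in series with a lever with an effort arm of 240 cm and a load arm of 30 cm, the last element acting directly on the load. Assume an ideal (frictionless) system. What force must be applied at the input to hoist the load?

117 N

Gear pair MA = 42/18 = 2.3333.
Lever MA = effort arm / load arm = 240/30 = 8.
Combined ideal MA = 2.3333 × 8 = 18.667.
Effort = load / MA = 2184 / 18.667 = 117 N.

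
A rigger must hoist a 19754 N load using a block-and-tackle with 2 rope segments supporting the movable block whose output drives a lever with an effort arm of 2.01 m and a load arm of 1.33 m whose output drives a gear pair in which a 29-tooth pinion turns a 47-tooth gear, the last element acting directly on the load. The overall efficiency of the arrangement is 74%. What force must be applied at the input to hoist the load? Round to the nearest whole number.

Block-and-tackle MA = number of supporting rope parts = 2.
Lever MA = effort arm / load arm = 2.01/1.33 = 1.5113.
Gear pair MA = 47/29 = 1.6207.
Combined ideal MA = 2 × 1.5113 × 1.6207 = 4.8986.
Actual MA = 4.8986 × 0.74 = 3.625.
Effort = load / actual MA = 19754 / 3.625 = 5449.4 N.

5449 N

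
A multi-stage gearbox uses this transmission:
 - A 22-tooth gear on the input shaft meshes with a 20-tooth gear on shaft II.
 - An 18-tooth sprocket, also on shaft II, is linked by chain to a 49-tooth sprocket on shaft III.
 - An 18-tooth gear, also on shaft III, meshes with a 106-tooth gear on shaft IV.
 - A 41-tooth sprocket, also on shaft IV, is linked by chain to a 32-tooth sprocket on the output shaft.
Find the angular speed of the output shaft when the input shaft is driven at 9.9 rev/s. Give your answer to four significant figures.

0.8704 rev/s

Gear mesh: ratio = 20/22 = 0.90909, so shaft II turns at 9.9 / 0.90909 = 10.89 rev/s.
Chain: ratio = 49/18 = 2.7222, so shaft III turns at 10.89 / 2.7222 = 4.0004 rev/s.
Gear mesh: ratio = 106/18 = 5.8889, so shaft IV turns at 4.0004 / 5.8889 = 0.67931 rev/s.
Chain: ratio = 32/41 = 0.78049, so the output shaft turns at 0.67931 / 0.78049 = 0.87037 rev/s.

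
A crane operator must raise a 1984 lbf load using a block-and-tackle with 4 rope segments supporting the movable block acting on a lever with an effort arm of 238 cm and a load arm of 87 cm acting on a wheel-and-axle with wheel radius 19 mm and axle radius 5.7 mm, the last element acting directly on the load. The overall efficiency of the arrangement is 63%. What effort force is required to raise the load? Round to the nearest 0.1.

Block-and-tackle MA = number of supporting rope parts = 4.
Lever MA = effort arm / load arm = 238/87 = 2.7356.
Wheel-and-axle MA = R/r = 19/5.7 = 3.3333.
Combined ideal MA = 4 × 2.7356 × 3.3333 = 36.475.
Actual MA = 36.475 × 0.63 = 22.979.
Effort = load / actual MA = 1984 / 22.979 = 86.339 lbf.

86.3 lbf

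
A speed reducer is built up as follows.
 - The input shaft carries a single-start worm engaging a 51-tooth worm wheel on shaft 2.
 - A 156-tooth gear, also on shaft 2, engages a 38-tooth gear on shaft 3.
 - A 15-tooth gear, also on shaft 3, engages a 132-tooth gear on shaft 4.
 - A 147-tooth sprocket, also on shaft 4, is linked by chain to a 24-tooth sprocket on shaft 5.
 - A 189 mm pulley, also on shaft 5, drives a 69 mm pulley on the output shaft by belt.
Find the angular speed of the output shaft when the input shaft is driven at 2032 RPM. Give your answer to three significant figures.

Worm: ratio = 51/1 = 51, so shaft 2 turns at 2032 / 51 = 39.843 RPM.
Gear mesh: ratio = 38/156 = 0.24359, so shaft 3 turns at 39.843 / 0.24359 = 163.57 RPM.
Gear mesh: ratio = 132/15 = 8.8, so shaft 4 turns at 163.57 / 8.8 = 18.587 RPM.
Chain: ratio = 24/147 = 0.16327, so shaft 5 turns at 18.587 / 0.16327 = 113.85 RPM.
Belt: ratio = 69/189 = 0.36508, so the output shaft turns at 113.85 / 0.36508 = 311.84 RPM.

312 RPM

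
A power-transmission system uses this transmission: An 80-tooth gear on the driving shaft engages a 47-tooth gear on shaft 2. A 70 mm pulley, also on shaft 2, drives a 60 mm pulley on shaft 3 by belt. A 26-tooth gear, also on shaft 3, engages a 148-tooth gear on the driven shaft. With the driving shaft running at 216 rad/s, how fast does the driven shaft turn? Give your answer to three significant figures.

Gear mesh: ratio = 47/80 = 0.5875, so shaft 2 turns at 216 / 0.5875 = 367.66 rad/s.
Belt: ratio = 60/70 = 0.85714, so shaft 3 turns at 367.66 / 0.85714 = 428.94 rad/s.
Gear mesh: ratio = 148/26 = 5.6923, so the driven shaft turns at 428.94 / 5.6923 = 75.354 rad/s.

75.4 rad/s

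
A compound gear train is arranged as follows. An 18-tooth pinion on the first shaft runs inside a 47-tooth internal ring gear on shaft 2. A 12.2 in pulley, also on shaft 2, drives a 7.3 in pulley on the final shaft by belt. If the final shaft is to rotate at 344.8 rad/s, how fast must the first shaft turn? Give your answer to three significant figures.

Overall ratio R = 2.6111 × 0.59836 = 1.5624.
Required input speed = output speed × R = 344.8 × 1.5624 = 538.71 rad/s.

539 rad/s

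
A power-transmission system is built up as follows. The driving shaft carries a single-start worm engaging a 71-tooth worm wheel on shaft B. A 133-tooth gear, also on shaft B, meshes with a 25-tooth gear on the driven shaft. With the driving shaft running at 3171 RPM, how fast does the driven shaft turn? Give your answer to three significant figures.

238 RPM

the driving shaft → shaft B (worm, 71/1): 3171 ÷ 71 = 44.662 RPM
shaft B → the driven shaft (gear mesh, 25/133): 44.662 ÷ 0.18797 = 237.6 RPM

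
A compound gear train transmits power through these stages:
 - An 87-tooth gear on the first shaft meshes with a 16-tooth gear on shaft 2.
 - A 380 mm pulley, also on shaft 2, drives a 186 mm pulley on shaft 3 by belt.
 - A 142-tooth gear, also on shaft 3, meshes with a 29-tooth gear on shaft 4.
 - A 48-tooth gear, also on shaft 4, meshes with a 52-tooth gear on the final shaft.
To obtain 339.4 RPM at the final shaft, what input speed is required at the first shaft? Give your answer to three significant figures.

6.76 RPM

Overall ratio R = 0.18391 × 0.48947 × 0.20423 × 1.0833 = 0.019916.
Required input speed = output speed × R = 339.4 × 0.019916 = 6.7595 RPM.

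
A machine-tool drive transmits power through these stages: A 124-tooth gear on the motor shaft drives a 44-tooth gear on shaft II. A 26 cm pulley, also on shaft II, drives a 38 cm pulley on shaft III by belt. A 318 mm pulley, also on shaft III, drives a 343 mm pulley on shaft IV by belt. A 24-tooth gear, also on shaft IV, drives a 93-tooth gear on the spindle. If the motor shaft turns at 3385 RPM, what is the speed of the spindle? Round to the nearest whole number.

1562 RPM

gear mesh 44/124 = 0.35484 → 3385/0.35484 = 9539.5 RPM
belt 38/26 = 1.4615 → 9539.5/1.4615 = 6527.1 RPM
belt 343/318 = 1.0786 → 6527.1/1.0786 = 6051.3 RPM
gear mesh 93/24 = 3.875 → 6051.3/3.875 = 1561.6 RPM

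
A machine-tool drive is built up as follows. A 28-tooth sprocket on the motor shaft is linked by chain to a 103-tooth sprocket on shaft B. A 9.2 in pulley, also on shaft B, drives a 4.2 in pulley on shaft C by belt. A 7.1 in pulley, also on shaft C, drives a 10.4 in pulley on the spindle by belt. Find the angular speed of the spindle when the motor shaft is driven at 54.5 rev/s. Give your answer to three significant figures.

the motor shaft → shaft B (chain, 103/28): 54.5 ÷ 3.6786 = 14.816 rev/s
shaft B → shaft C (belt, 4.2/9.2): 14.816 ÷ 0.45652 = 32.453 rev/s
shaft C → the spindle (belt, 10.4/7.1): 32.453 ÷ 1.4648 = 22.155 rev/s

22.2 rev/s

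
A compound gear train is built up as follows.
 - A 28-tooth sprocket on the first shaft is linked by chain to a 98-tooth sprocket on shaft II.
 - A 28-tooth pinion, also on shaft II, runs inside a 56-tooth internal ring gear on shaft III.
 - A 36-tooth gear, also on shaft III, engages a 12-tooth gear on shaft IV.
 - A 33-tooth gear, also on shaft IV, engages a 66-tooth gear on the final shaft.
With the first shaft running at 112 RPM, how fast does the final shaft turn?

24 RPM

chain 98/28 = 3.5 → 112/3.5 = 32 RPM
internal gear 56/28 = 2 → 32/2 = 16 RPM
gear mesh 12/36 = 0.33333 → 16/0.33333 = 48 RPM
gear mesh 66/33 = 2 → 48/2 = 24 RPM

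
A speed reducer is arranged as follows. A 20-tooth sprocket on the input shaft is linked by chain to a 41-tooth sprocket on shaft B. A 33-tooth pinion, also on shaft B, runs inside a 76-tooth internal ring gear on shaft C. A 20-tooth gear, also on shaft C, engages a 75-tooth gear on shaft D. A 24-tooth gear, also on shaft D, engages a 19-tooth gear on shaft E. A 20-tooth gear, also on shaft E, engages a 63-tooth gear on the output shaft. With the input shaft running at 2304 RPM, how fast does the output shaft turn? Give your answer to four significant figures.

chain 41/20 = 2.05 → 2304/2.05 = 1123.9 RPM
internal gear 76/33 = 2.303 → 1123.9/2.303 = 488.01 RPM
gear mesh 75/20 = 3.75 → 488.01/3.75 = 130.14 RPM
gear mesh 19/24 = 0.79167 → 130.14/0.79167 = 164.38 RPM
gear mesh 63/20 = 3.15 → 164.38/3.15 = 52.185 RPM

52.18 RPM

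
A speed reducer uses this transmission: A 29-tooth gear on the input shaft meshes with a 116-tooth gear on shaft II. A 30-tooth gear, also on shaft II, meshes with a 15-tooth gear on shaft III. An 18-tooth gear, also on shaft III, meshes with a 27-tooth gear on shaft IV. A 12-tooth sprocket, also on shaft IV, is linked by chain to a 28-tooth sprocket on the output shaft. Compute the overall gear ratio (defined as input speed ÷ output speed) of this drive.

Each stage contributes driven/driver: gear mesh 116/29 = 4, gear mesh 15/30 = 0.5, gear mesh 27/18 = 1.5, chain 28/12 = 2.3333.
Overall: 4 × 0.5 × 1.5 × 2.3333 = 7.

7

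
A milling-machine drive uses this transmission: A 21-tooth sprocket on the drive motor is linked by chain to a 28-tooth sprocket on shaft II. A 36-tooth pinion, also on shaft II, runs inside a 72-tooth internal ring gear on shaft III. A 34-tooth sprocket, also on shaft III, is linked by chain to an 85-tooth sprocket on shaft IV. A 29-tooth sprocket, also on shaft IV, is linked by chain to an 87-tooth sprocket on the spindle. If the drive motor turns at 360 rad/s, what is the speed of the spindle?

18 rad/s

Chain: ratio = 28/21 = 1.3333, so shaft II turns at 360 / 1.3333 = 270 rad/s.
Internal gear: ratio = 72/36 = 2, so shaft III turns at 270 / 2 = 135 rad/s.
Chain: ratio = 85/34 = 2.5, so shaft IV turns at 135 / 2.5 = 54 rad/s.
Chain: ratio = 87/29 = 3, so the spindle turns at 54 / 3 = 18 rad/s.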